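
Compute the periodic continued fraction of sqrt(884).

Write x_i = (sqrt(884) + m_i)/d_i with (m_0, d_0) = (0, 1). a_0 = floor(sqrt(884)) = 29, since 29^2 = 841 <= 884 < 900 = 30^2.
Iterate m_{i+1} = d_i*a_i - m_i, d_{i+1} = (884 - m_{i+1}^2)/d_i, a_{i+1} = floor((a_0 + m_{i+1})/d_{i+1}):
  m_1 = 1*29 - 0 = 29, d_1 = (884 - 29^2)/1 = 43/1 = 43, a_1 = floor((29 + 29)/43) = 1.
  m_2 = 43*1 - 29 = 14, d_2 = (884 - 14^2)/43 = 688/43 = 16, a_2 = floor((29 + 14)/16) = 2.
  m_3 = 16*2 - 14 = 18, d_3 = (884 - 18^2)/16 = 560/16 = 35, a_3 = floor((29 + 18)/35) = 1.
  m_4 = 35*1 - 18 = 17, d_4 = (884 - 17^2)/35 = 595/35 = 17, a_4 = floor((29 + 17)/17) = 2.
  m_5 = 17*2 - 17 = 17, d_5 = (884 - 17^2)/17 = 595/17 = 35, a_5 = floor((29 + 17)/35) = 1.
  m_6 = 35*1 - 17 = 18, d_6 = (884 - 18^2)/35 = 560/35 = 16, a_6 = floor((29 + 18)/16) = 2.
  m_7 = 16*2 - 18 = 14, d_7 = (884 - 14^2)/16 = 688/16 = 43, a_7 = floor((29 + 14)/43) = 1.
  m_8 = 43*1 - 14 = 29, d_8 = (884 - 29^2)/43 = 43/43 = 1, a_8 = floor((29 + 29)/1) = 58.
  m_9 = 1*58 - 29 = 29, d_9 = (884 - 29^2)/1 = 43/1 = 43: (m_9, d_9) = (m_1, d_1) = (29, 43), so from here the quotients repeat a_1, ..., a_8; the period length is 8.
Hence the expansion of sqrt(884) is a_0 = 29 followed by the repeating block 1, 2, 1, 2, 1, 2, 1, 58 (period 8).

[29; (1, 2, 1, 2, 1, 2, 1, 58)]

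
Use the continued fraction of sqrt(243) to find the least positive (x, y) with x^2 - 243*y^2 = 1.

(x, y) = (70226, 4505)

First expand sqrt(243) as a continued fraction. With x_i = (sqrt(243) + m_i)/d_i and (m_0, d_0) = (0, 1): a_0 = floor(sqrt(243)) = 15, since 15^2 = 225 <= 243 < 256 = 16^2.
Iterate m_{i+1} = d_i*a_i - m_i, d_{i+1} = (243 - m_{i+1}^2)/d_i, a_{i+1} = floor((a_0 + m_{i+1})/d_{i+1}):
  m_1 = 1*15 - 0 = 15, d_1 = (243 - 15^2)/1 = 18/1 = 18, a_1 = floor((15 + 15)/18) = 1.
  m_2 = 18*1 - 15 = 3, d_2 = (243 - 3^2)/18 = 234/18 = 13, a_2 = floor((15 + 3)/13) = 1.
  m_3 = 13*1 - 3 = 10, d_3 = (243 - 10^2)/13 = 143/13 = 11, a_3 = floor((15 + 10)/11) = 2.
  m_4 = 11*2 - 10 = 12, d_4 = (243 - 12^2)/11 = 99/11 = 9, a_4 = floor((15 + 12)/9) = 3.
  m_5 = 9*3 - 12 = 15, d_5 = (243 - 15^2)/9 = 18/9 = 2, a_5 = floor((15 + 15)/2) = 15.
  m_6 = 2*15 - 15 = 15, d_6 = (243 - 15^2)/2 = 18/2 = 9, a_6 = floor((15 + 15)/9) = 3.
  m_7 = 9*3 - 15 = 12, d_7 = (243 - 12^2)/9 = 99/9 = 11, a_7 = floor((15 + 12)/11) = 2.
  m_8 = 11*2 - 12 = 10, d_8 = (243 - 10^2)/11 = 143/11 = 13, a_8 = floor((15 + 10)/13) = 1.
  m_9 = 13*1 - 10 = 3, d_9 = (243 - 3^2)/13 = 234/13 = 18, a_9 = floor((15 + 3)/18) = 1.
  m_10 = 18*1 - 3 = 15, d_10 = (243 - 15^2)/18 = 18/18 = 1, a_10 = floor((15 + 15)/1) = 30.
  m_11 = 1*30 - 15 = 15, d_11 = (243 - 15^2)/1 = 18/1 = 18: (m_11, d_11) = (m_1, d_1) = (15, 18), so from here the quotients repeat a_1, ..., a_10; the period length is 10.
So sqrt(243) = [15; (1, 1, 2, 3, 15, 3, 2, 1, 1, 30)] with period length k = 10.
k is even, so the fundamental solution of x^2 - 243y^2 = 1 is (p_{k-1}, q_{k-1}) = (p_9, q_9); compute convergents through index 9.
Convergents (p_i = a_i*p_{i-1} + p_{i-2}, q_i = a_i*q_{i-1} + q_{i-2} with p_{-2}=0, p_{-1}=1, q_{-2}=1, q_{-1}=0):
  i=0: a_0=15, p_0 = 15*1 + 0 = 15, q_0 = 15*0 + 1 = 1.
  i=1: a_1=1, p_1 = 1*15 + 1 = 16, q_1 = 1*1 + 0 = 1.
  i=2: a_2=1, p_2 = 1*16 + 15 = 31, q_2 = 1*1 + 1 = 2.
  i=3: a_3=2, p_3 = 2*31 + 16 = 78, q_3 = 2*2 + 1 = 5.
  i=4: a_4=3, p_4 = 3*78 + 31 = 265, q_4 = 3*5 + 2 = 17.
  i=5: a_5=15, p_5 = 15*265 + 78 = 4053, q_5 = 15*17 + 5 = 260.
  i=6: a_6=3, p_6 = 3*4053 + 265 = 12424, q_6 = 3*260 + 17 = 797.
  i=7: a_7=2, p_7 = 2*12424 + 4053 = 28901, q_7 = 2*797 + 260 = 1854.
  i=8: a_8=1, p_8 = 1*28901 + 12424 = 41325, q_8 = 1*1854 + 797 = 2651.
  i=9: a_9=1, p_9 = 1*41325 + 28901 = 70226, q_9 = 1*2651 + 1854 = 4505.
Check: 70226^2 - 243*4505^2 = 4931691076 - 4931691075 = 1, so (x, y) = (70226, 4505) solves the equation, and by the theorem it is the least positive solution.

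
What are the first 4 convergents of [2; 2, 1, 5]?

2/1, 5/2, 7/3, 40/17

Using the convergent recurrence p_i = a_i*p_{i-1} + p_{i-2}, q_i = a_i*q_{i-1} + q_{i-2} with p_{-2}=0, p_{-1}=1, q_{-2}=1, q_{-1}=0:
  i=0: a_0=2, p_0 = 2*1 + 0 = 2, q_0 = 2*0 + 1 = 1.
  i=1: a_1=2, p_1 = 2*2 + 1 = 5, q_1 = 2*1 + 0 = 2.
  i=2: a_2=1, p_2 = 1*5 + 2 = 7, q_2 = 1*2 + 1 = 3.
  i=3: a_3=5, p_3 = 5*7 + 5 = 40, q_3 = 5*3 + 2 = 17.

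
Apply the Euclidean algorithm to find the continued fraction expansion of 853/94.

Run the Euclidean algorithm on 853 and 94; the successive quotients are the partial quotients a_0, a_1, ... (each step inverts the fractional part left over by the previous one):
  853 = 9*94 + 7, so a_0 = 9.
  94 = 13*7 + 3, so a_1 = 13.
  7 = 2*3 + 1, so a_2 = 2.
  3 = 3*1 + 0, so a_3 = 3.
The remainder reaches 0 after 4 divisions, so the expansion has 4 partial quotients, read off in order.

[9; 13, 2, 3]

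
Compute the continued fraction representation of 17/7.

Run the Euclidean algorithm on 17 and 7; the successive quotients are the partial quotients a_0, a_1, ... (each step inverts the fractional part left over by the previous one):
  17 = 2*7 + 3, so a_0 = 2.
  7 = 2*3 + 1, so a_1 = 2.
  3 = 3*1 + 0, so a_2 = 3.
The remainder reaches 0 after 3 divisions, so the expansion has 3 partial quotients, read off in order.

[2; 2, 3]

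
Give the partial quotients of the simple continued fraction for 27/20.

Run the Euclidean algorithm on 27 and 20; the successive quotients are the partial quotients a_0, a_1, ... (each step inverts the fractional part left over by the previous one):
  27 = 1*20 + 7, so a_0 = 1.
  20 = 2*7 + 6, so a_1 = 2.
  7 = 1*6 + 1, so a_2 = 1.
  6 = 6*1 + 0, so a_3 = 6.
The remainder reaches 0 after 4 divisions, so the expansion has 4 partial quotients, read off in order.

[1; 2, 1, 6]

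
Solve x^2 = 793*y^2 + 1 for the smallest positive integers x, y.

(x, y) = (4393, 156)

First expand sqrt(793) as a continued fraction. With x_i = (sqrt(793) + m_i)/d_i and (m_0, d_0) = (0, 1): a_0 = floor(sqrt(793)) = 28, since 28^2 = 784 <= 793 < 841 = 29^2.
Iterate m_{i+1} = d_i*a_i - m_i, d_{i+1} = (793 - m_{i+1}^2)/d_i, a_{i+1} = floor((a_0 + m_{i+1})/d_{i+1}):
  m_1 = 1*28 - 0 = 28, d_1 = (793 - 28^2)/1 = 9/1 = 9, a_1 = floor((28 + 28)/9) = 6.
  m_2 = 9*6 - 28 = 26, d_2 = (793 - 26^2)/9 = 117/9 = 13, a_2 = floor((28 + 26)/13) = 4.
  m_3 = 13*4 - 26 = 26, d_3 = (793 - 26^2)/13 = 117/13 = 9, a_3 = floor((28 + 26)/9) = 6.
  m_4 = 9*6 - 26 = 28, d_4 = (793 - 28^2)/9 = 9/9 = 1, a_4 = floor((28 + 28)/1) = 56.
  m_5 = 1*56 - 28 = 28, d_5 = (793 - 28^2)/1 = 9/1 = 9: (m_5, d_5) = (m_1, d_1) = (28, 9), so from here the quotients repeat a_1, ..., a_4; the period length is 4.
So sqrt(793) = [28; (6, 4, 6, 56)] with period length k = 4.
k is even, so the fundamental solution of x^2 - 793y^2 = 1 is (p_{k-1}, q_{k-1}) = (p_3, q_3); compute convergents through index 3.
Convergents (p_i = a_i*p_{i-1} + p_{i-2}, q_i = a_i*q_{i-1} + q_{i-2} with p_{-2}=0, p_{-1}=1, q_{-2}=1, q_{-1}=0):
  i=0: a_0=28, p_0 = 28*1 + 0 = 28, q_0 = 28*0 + 1 = 1.
  i=1: a_1=6, p_1 = 6*28 + 1 = 169, q_1 = 6*1 + 0 = 6.
  i=2: a_2=4, p_2 = 4*169 + 28 = 704, q_2 = 4*6 + 1 = 25.
  i=3: a_3=6, p_3 = 6*704 + 169 = 4393, q_3 = 6*25 + 6 = 156.
Check: 4393^2 - 793*156^2 = 19298449 - 19298448 = 1, so (x, y) = (4393, 156) solves the equation, and by the theorem it is the least positive solution.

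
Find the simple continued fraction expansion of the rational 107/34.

[3; 6, 1, 4]

Run the Euclidean algorithm on 107 and 34; the successive quotients are the partial quotients a_0, a_1, ... (each step inverts the fractional part left over by the previous one):
  107 = 3*34 + 5, so a_0 = 3.
  34 = 6*5 + 4, so a_1 = 6.
  5 = 1*4 + 1, so a_2 = 1.
  4 = 4*1 + 0, so a_3 = 4.
The remainder reaches 0 after 4 divisions, so the expansion has 4 partial quotients, read off in order.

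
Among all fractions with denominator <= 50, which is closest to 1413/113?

25/2

Expand x = 1413/113 as a continued fraction with the Euclidean algorithm:
  1413 = 12*113 + 57, so a_0 = 12.
  113 = 1*57 + 56, so a_1 = 1.
  57 = 1*56 + 1, so a_2 = 1.
  56 = 56*1 + 0, so a_3 = 56.
so x = [12; 1, 1, 56].
Convergents (p_i = a_i*p_{i-1} + p_{i-2}, q_i = a_i*q_{i-1} + q_{i-2} with p_{-2}=0, p_{-1}=1, q_{-2}=1, q_{-1}=0), until the denominator exceeds 50:
  i=0: a_0=12, p_0 = 12*1 + 0 = 12, q_0 = 12*0 + 1 = 1.
  i=1: a_1=1, p_1 = 1*12 + 1 = 13, q_1 = 1*1 + 0 = 1.
  i=2: a_2=1, p_2 = 1*13 + 12 = 25, q_2 = 1*1 + 1 = 2.
  i=3: a_3=56, p_3 = 56*25 + 13 = 1413, q_3 = 56*2 + 1 = 113.
q_3 = 113 > 50, so the last convergent with denominator <= 50 is p_2/q_2 = 25/2.
The closest fraction with denominator <= 50 is either p_2/q_2 or the intermediate fraction (k*p_2 + p_1)/(k*q_2 + q_1) with the largest k >= 1 whose denominator stays <= 50; these approach x as k grows, and every other convergent or intermediate fraction in range is farther away.
Largest k: floor((50 - q_1)/q_2) = floor((50 - 1)/2) = 24.
That gives (24*25 + 13)/(24*2 + 1) = 613/49.
Compare the errors: |x - 25/2| = |1413*2 - 25*113|/(113*2) = 1/226, and |x - 613/49| = |1413*49 - 613*113|/(113*49) = 32/5537.
Cross-multiplying, 1*5537 = 5537 < 7232 = 32*226, so 1/226 is smaller: the convergent 25/2 is closer to x than 613/49.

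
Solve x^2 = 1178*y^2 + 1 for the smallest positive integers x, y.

First expand sqrt(1178) as a continued fraction. With x_i = (sqrt(1178) + m_i)/d_i and (m_0, d_0) = (0, 1): a_0 = floor(sqrt(1178)) = 34, since 34^2 = 1156 <= 1178 < 1225 = 35^2.
Iterate m_{i+1} = d_i*a_i - m_i, d_{i+1} = (1178 - m_{i+1}^2)/d_i, a_{i+1} = floor((a_0 + m_{i+1})/d_{i+1}):
  m_1 = 1*34 - 0 = 34, d_1 = (1178 - 34^2)/1 = 22/1 = 22, a_1 = floor((34 + 34)/22) = 3.
  m_2 = 22*3 - 34 = 32, d_2 = (1178 - 32^2)/22 = 154/22 = 7, a_2 = floor((34 + 32)/7) = 9.
  m_3 = 7*9 - 32 = 31, d_3 = (1178 - 31^2)/7 = 217/7 = 31, a_3 = floor((34 + 31)/31) = 2.
  m_4 = 31*2 - 31 = 31, d_4 = (1178 - 31^2)/31 = 217/31 = 7, a_4 = floor((34 + 31)/7) = 9.
  m_5 = 7*9 - 31 = 32, d_5 = (1178 - 32^2)/7 = 154/7 = 22, a_5 = floor((34 + 32)/22) = 3.
  m_6 = 22*3 - 32 = 34, d_6 = (1178 - 34^2)/22 = 22/22 = 1, a_6 = floor((34 + 34)/1) = 68.
  m_7 = 1*68 - 34 = 34, d_7 = (1178 - 34^2)/1 = 22/1 = 22: (m_7, d_7) = (m_1, d_1) = (34, 22), so from here the quotients repeat a_1, ..., a_6; the period length is 6.
So sqrt(1178) = [34; (3, 9, 2, 9, 3, 68)] with period length k = 6.
k is even, so the fundamental solution of x^2 - 1178y^2 = 1 is (p_{k-1}, q_{k-1}) = (p_5, q_5); compute convergents through index 5.
Convergents (p_i = a_i*p_{i-1} + p_{i-2}, q_i = a_i*q_{i-1} + q_{i-2} with p_{-2}=0, p_{-1}=1, q_{-2}=1, q_{-1}=0):
  i=0: a_0=34, p_0 = 34*1 + 0 = 34, q_0 = 34*0 + 1 = 1.
  i=1: a_1=3, p_1 = 3*34 + 1 = 103, q_1 = 3*1 + 0 = 3.
  i=2: a_2=9, p_2 = 9*103 + 34 = 961, q_2 = 9*3 + 1 = 28.
  i=3: a_3=2, p_3 = 2*961 + 103 = 2025, q_3 = 2*28 + 3 = 59.
  i=4: a_4=9, p_4 = 9*2025 + 961 = 19186, q_4 = 9*59 + 28 = 559.
  i=5: a_5=3, p_5 = 3*19186 + 2025 = 59583, q_5 = 3*559 + 59 = 1736.
Check: 59583^2 - 1178*1736^2 = 3550133889 - 3550133888 = 1, so (x, y) = (59583, 1736) solves the equation, and by the theorem it is the least positive solution.

(x, y) = (59583, 1736)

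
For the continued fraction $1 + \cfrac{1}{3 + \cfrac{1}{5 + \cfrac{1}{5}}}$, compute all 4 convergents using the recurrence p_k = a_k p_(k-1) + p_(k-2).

Using the convergent recurrence p_i = a_i*p_{i-1} + p_{i-2}, q_i = a_i*q_{i-1} + q_{i-2} with p_{-2}=0, p_{-1}=1, q_{-2}=1, q_{-1}=0:
  i=0: a_0=1, p_0 = 1*1 + 0 = 1, q_0 = 1*0 + 1 = 1.
  i=1: a_1=3, p_1 = 3*1 + 1 = 4, q_1 = 3*1 + 0 = 3.
  i=2: a_2=5, p_2 = 5*4 + 1 = 21, q_2 = 5*3 + 1 = 16.
  i=3: a_3=5, p_3 = 5*21 + 4 = 109, q_3 = 5*16 + 3 = 83.

1/1, 4/3, 21/16, 109/83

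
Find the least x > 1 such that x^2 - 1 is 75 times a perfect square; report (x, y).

First expand sqrt(75) as a continued fraction. With x_i = (sqrt(75) + m_i)/d_i and (m_0, d_0) = (0, 1): a_0 = floor(sqrt(75)) = 8, since 8^2 = 64 <= 75 < 81 = 9^2.
Iterate m_{i+1} = d_i*a_i - m_i, d_{i+1} = (75 - m_{i+1}^2)/d_i, a_{i+1} = floor((a_0 + m_{i+1})/d_{i+1}):
  m_1 = 1*8 - 0 = 8, d_1 = (75 - 8^2)/1 = 11/1 = 11, a_1 = floor((8 + 8)/11) = 1.
  m_2 = 11*1 - 8 = 3, d_2 = (75 - 3^2)/11 = 66/11 = 6, a_2 = floor((8 + 3)/6) = 1.
  m_3 = 6*1 - 3 = 3, d_3 = (75 - 3^2)/6 = 66/6 = 11, a_3 = floor((8 + 3)/11) = 1.
  m_4 = 11*1 - 3 = 8, d_4 = (75 - 8^2)/11 = 11/11 = 1, a_4 = floor((8 + 8)/1) = 16.
  m_5 = 1*16 - 8 = 8, d_5 = (75 - 8^2)/1 = 11/1 = 11: (m_5, d_5) = (m_1, d_1) = (8, 11), so from here the quotients repeat a_1, ..., a_4; the period length is 4.
So sqrt(75) = [8; (1, 1, 1, 16)] with period length k = 4.
k is even, so the fundamental solution of x^2 - 75y^2 = 1 is (p_{k-1}, q_{k-1}) = (p_3, q_3); compute convergents through index 3.
Convergents (p_i = a_i*p_{i-1} + p_{i-2}, q_i = a_i*q_{i-1} + q_{i-2} with p_{-2}=0, p_{-1}=1, q_{-2}=1, q_{-1}=0):
  i=0: a_0=8, p_0 = 8*1 + 0 = 8, q_0 = 8*0 + 1 = 1.
  i=1: a_1=1, p_1 = 1*8 + 1 = 9, q_1 = 1*1 + 0 = 1.
  i=2: a_2=1, p_2 = 1*9 + 8 = 17, q_2 = 1*1 + 1 = 2.
  i=3: a_3=1, p_3 = 1*17 + 9 = 26, q_3 = 1*2 + 1 = 3.
Check: 26^2 - 75*3^2 = 676 - 675 = 1, so (x, y) = (26, 3) solves the equation, and by the theorem it is the least positive solution.

(x, y) = (26, 3)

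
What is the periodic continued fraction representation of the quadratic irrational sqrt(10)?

Write x_i = (sqrt(10) + m_i)/d_i with (m_0, d_0) = (0, 1). a_0 = floor(sqrt(10)) = 3, since 3^2 = 9 <= 10 < 16 = 4^2.
Iterate m_{i+1} = d_i*a_i - m_i, d_{i+1} = (10 - m_{i+1}^2)/d_i, a_{i+1} = floor((a_0 + m_{i+1})/d_{i+1}):
  m_1 = 1*3 - 0 = 3, d_1 = (10 - 3^2)/1 = 1/1 = 1, a_1 = floor((3 + 3)/1) = 6.
  m_2 = 1*6 - 3 = 3, d_2 = (10 - 3^2)/1 = 1/1 = 1: (m_2, d_2) = (m_1, d_1) = (3, 1), so from here the quotient a_1 repeats; the period length is 1.
Hence the expansion of sqrt(10) is a_0 = 3 followed by the repeating block 6 (period 1).

[3; (6)]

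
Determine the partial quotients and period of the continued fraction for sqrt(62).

Write x_i = (sqrt(62) + m_i)/d_i with (m_0, d_0) = (0, 1). a_0 = floor(sqrt(62)) = 7, since 7^2 = 49 <= 62 < 64 = 8^2.
Iterate m_{i+1} = d_i*a_i - m_i, d_{i+1} = (62 - m_{i+1}^2)/d_i, a_{i+1} = floor((a_0 + m_{i+1})/d_{i+1}):
  m_1 = 1*7 - 0 = 7, d_1 = (62 - 7^2)/1 = 13/1 = 13, a_1 = floor((7 + 7)/13) = 1.
  m_2 = 13*1 - 7 = 6, d_2 = (62 - 6^2)/13 = 26/13 = 2, a_2 = floor((7 + 6)/2) = 6.
  m_3 = 2*6 - 6 = 6, d_3 = (62 - 6^2)/2 = 26/2 = 13, a_3 = floor((7 + 6)/13) = 1.
  m_4 = 13*1 - 6 = 7, d_4 = (62 - 7^2)/13 = 13/13 = 1, a_4 = floor((7 + 7)/1) = 14.
  m_5 = 1*14 - 7 = 7, d_5 = (62 - 7^2)/1 = 13/1 = 13: (m_5, d_5) = (m_1, d_1) = (7, 13), so from here the quotients repeat a_1, ..., a_4; the period length is 4.
Hence the expansion of sqrt(62) is a_0 = 7 followed by the repeating block 1, 6, 1, 14 (period 4).

[7; (1, 6, 1, 14)]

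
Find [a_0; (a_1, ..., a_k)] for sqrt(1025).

Write x_i = (sqrt(1025) + m_i)/d_i with (m_0, d_0) = (0, 1). a_0 = floor(sqrt(1025)) = 32, since 32^2 = 1024 <= 1025 < 1089 = 33^2.
Iterate m_{i+1} = d_i*a_i - m_i, d_{i+1} = (1025 - m_{i+1}^2)/d_i, a_{i+1} = floor((a_0 + m_{i+1})/d_{i+1}):
  m_1 = 1*32 - 0 = 32, d_1 = (1025 - 32^2)/1 = 1/1 = 1, a_1 = floor((32 + 32)/1) = 64.
  m_2 = 1*64 - 32 = 32, d_2 = (1025 - 32^2)/1 = 1/1 = 1: (m_2, d_2) = (m_1, d_1) = (32, 1), so from here the quotient a_1 repeats; the period length is 1.
Hence the expansion of sqrt(1025) is a_0 = 32 followed by the repeating block 64 (period 1).

[32; (64)]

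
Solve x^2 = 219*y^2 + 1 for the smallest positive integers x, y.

(x, y) = (74, 5)

First expand sqrt(219) as a continued fraction. With x_i = (sqrt(219) + m_i)/d_i and (m_0, d_0) = (0, 1): a_0 = floor(sqrt(219)) = 14, since 14^2 = 196 <= 219 < 225 = 15^2.
Iterate m_{i+1} = d_i*a_i - m_i, d_{i+1} = (219 - m_{i+1}^2)/d_i, a_{i+1} = floor((a_0 + m_{i+1})/d_{i+1}):
  m_1 = 1*14 - 0 = 14, d_1 = (219 - 14^2)/1 = 23/1 = 23, a_1 = floor((14 + 14)/23) = 1.
  m_2 = 23*1 - 14 = 9, d_2 = (219 - 9^2)/23 = 138/23 = 6, a_2 = floor((14 + 9)/6) = 3.
  m_3 = 6*3 - 9 = 9, d_3 = (219 - 9^2)/6 = 138/6 = 23, a_3 = floor((14 + 9)/23) = 1.
  m_4 = 23*1 - 9 = 14, d_4 = (219 - 14^2)/23 = 23/23 = 1, a_4 = floor((14 + 14)/1) = 28.
  m_5 = 1*28 - 14 = 14, d_5 = (219 - 14^2)/1 = 23/1 = 23: (m_5, d_5) = (m_1, d_1) = (14, 23), so from here the quotients repeat a_1, ..., a_4; the period length is 4.
So sqrt(219) = [14; (1, 3, 1, 28)] with period length k = 4.
k is even, so the fundamental solution of x^2 - 219y^2 = 1 is (p_{k-1}, q_{k-1}) = (p_3, q_3); compute convergents through index 3.
Convergents (p_i = a_i*p_{i-1} + p_{i-2}, q_i = a_i*q_{i-1} + q_{i-2} with p_{-2}=0, p_{-1}=1, q_{-2}=1, q_{-1}=0):
  i=0: a_0=14, p_0 = 14*1 + 0 = 14, q_0 = 14*0 + 1 = 1.
  i=1: a_1=1, p_1 = 1*14 + 1 = 15, q_1 = 1*1 + 0 = 1.
  i=2: a_2=3, p_2 = 3*15 + 14 = 59, q_2 = 3*1 + 1 = 4.
  i=3: a_3=1, p_3 = 1*59 + 15 = 74, q_3 = 1*4 + 1 = 5.
Check: 74^2 - 219*5^2 = 5476 - 5475 = 1, so (x, y) = (74, 5) solves the equation, and by the theorem it is the least positive solution.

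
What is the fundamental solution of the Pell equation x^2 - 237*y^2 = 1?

First expand sqrt(237) as a continued fraction. With x_i = (sqrt(237) + m_i)/d_i and (m_0, d_0) = (0, 1): a_0 = floor(sqrt(237)) = 15, since 15^2 = 225 <= 237 < 256 = 16^2.
Iterate m_{i+1} = d_i*a_i - m_i, d_{i+1} = (237 - m_{i+1}^2)/d_i, a_{i+1} = floor((a_0 + m_{i+1})/d_{i+1}):
  m_1 = 1*15 - 0 = 15, d_1 = (237 - 15^2)/1 = 12/1 = 12, a_1 = floor((15 + 15)/12) = 2.
  m_2 = 12*2 - 15 = 9, d_2 = (237 - 9^2)/12 = 156/12 = 13, a_2 = floor((15 + 9)/13) = 1.
  m_3 = 13*1 - 9 = 4, d_3 = (237 - 4^2)/13 = 221/13 = 17, a_3 = floor((15 + 4)/17) = 1.
  m_4 = 17*1 - 4 = 13, d_4 = (237 - 13^2)/17 = 68/17 = 4, a_4 = floor((15 + 13)/4) = 7.
  m_5 = 4*7 - 13 = 15, d_5 = (237 - 15^2)/4 = 12/4 = 3, a_5 = floor((15 + 15)/3) = 10.
  m_6 = 3*10 - 15 = 15, d_6 = (237 - 15^2)/3 = 12/3 = 4, a_6 = floor((15 + 15)/4) = 7.
  m_7 = 4*7 - 15 = 13, d_7 = (237 - 13^2)/4 = 68/4 = 17, a_7 = floor((15 + 13)/17) = 1.
  m_8 = 17*1 - 13 = 4, d_8 = (237 - 4^2)/17 = 221/17 = 13, a_8 = floor((15 + 4)/13) = 1.
  m_9 = 13*1 - 4 = 9, d_9 = (237 - 9^2)/13 = 156/13 = 12, a_9 = floor((15 + 9)/12) = 2.
  m_10 = 12*2 - 9 = 15, d_10 = (237 - 15^2)/12 = 12/12 = 1, a_10 = floor((15 + 15)/1) = 30.
  m_11 = 1*30 - 15 = 15, d_11 = (237 - 15^2)/1 = 12/1 = 12: (m_11, d_11) = (m_1, d_1) = (15, 12), so from here the quotients repeat a_1, ..., a_10; the period length is 10.
So sqrt(237) = [15; (2, 1, 1, 7, 10, 7, 1, 1, 2, 30)] with period length k = 10.
k is even, so the fundamental solution of x^2 - 237y^2 = 1 is (p_{k-1}, q_{k-1}) = (p_9, q_9); compute convergents through index 9.
Convergents (p_i = a_i*p_{i-1} + p_{i-2}, q_i = a_i*q_{i-1} + q_{i-2} with p_{-2}=0, p_{-1}=1, q_{-2}=1, q_{-1}=0):
  i=0: a_0=15, p_0 = 15*1 + 0 = 15, q_0 = 15*0 + 1 = 1.
  i=1: a_1=2, p_1 = 2*15 + 1 = 31, q_1 = 2*1 + 0 = 2.
  i=2: a_2=1, p_2 = 1*31 + 15 = 46, q_2 = 1*2 + 1 = 3.
  i=3: a_3=1, p_3 = 1*46 + 31 = 77, q_3 = 1*3 + 2 = 5.
  i=4: a_4=7, p_4 = 7*77 + 46 = 585, q_4 = 7*5 + 3 = 38.
  i=5: a_5=10, p_5 = 10*585 + 77 = 5927, q_5 = 10*38 + 5 = 385.
  i=6: a_6=7, p_6 = 7*5927 + 585 = 42074, q_6 = 7*385 + 38 = 2733.
  i=7: a_7=1, p_7 = 1*42074 + 5927 = 48001, q_7 = 1*2733 + 385 = 3118.
  i=8: a_8=1, p_8 = 1*48001 + 42074 = 90075, q_8 = 1*3118 + 2733 = 5851.
  i=9: a_9=2, p_9 = 2*90075 + 48001 = 228151, q_9 = 2*5851 + 3118 = 14820.
Check: 228151^2 - 237*14820^2 = 52052878801 - 52052878800 = 1, so (x, y) = (228151, 14820) solves the equation, and by the theorem it is the least positive solution.

(x, y) = (228151, 14820)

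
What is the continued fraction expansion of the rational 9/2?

[4; 2]

Run the Euclidean algorithm on 9 and 2; the successive quotients are the partial quotients a_0, a_1, ... (each step inverts the fractional part left over by the previous one):
  9 = 4*2 + 1, so a_0 = 4.
  2 = 2*1 + 0, so a_1 = 2.
The remainder reaches 0 after 2 divisions, so the expansion has 2 partial quotients, read off in order.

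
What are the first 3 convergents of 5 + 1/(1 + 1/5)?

5/1, 6/1, 35/6

Using the convergent recurrence p_i = a_i*p_{i-1} + p_{i-2}, q_i = a_i*q_{i-1} + q_{i-2} with p_{-2}=0, p_{-1}=1, q_{-2}=1, q_{-1}=0:
  i=0: a_0=5, p_0 = 5*1 + 0 = 5, q_0 = 5*0 + 1 = 1.
  i=1: a_1=1, p_1 = 1*5 + 1 = 6, q_1 = 1*1 + 0 = 1.
  i=2: a_2=5, p_2 = 5*6 + 5 = 35, q_2 = 5*1 + 1 = 6.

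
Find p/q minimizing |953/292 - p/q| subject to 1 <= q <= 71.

Expand x = 953/292 as a continued fraction with the Euclidean algorithm:
  953 = 3*292 + 77, so a_0 = 3.
  292 = 3*77 + 61, so a_1 = 3.
  77 = 1*61 + 16, so a_2 = 1.
  61 = 3*16 + 13, so a_3 = 3.
  16 = 1*13 + 3, so a_4 = 1.
  13 = 4*3 + 1, so a_5 = 4.
  3 = 3*1 + 0, so a_6 = 3.
so x = [3; 3, 1, 3, 1, 4, 3].
Convergents (p_i = a_i*p_{i-1} + p_{i-2}, q_i = a_i*q_{i-1} + q_{i-2} with p_{-2}=0, p_{-1}=1, q_{-2}=1, q_{-1}=0), until the denominator exceeds 71:
  i=0: a_0=3, p_0 = 3*1 + 0 = 3, q_0 = 3*0 + 1 = 1.
  i=1: a_1=3, p_1 = 3*3 + 1 = 10, q_1 = 3*1 + 0 = 3.
  i=2: a_2=1, p_2 = 1*10 + 3 = 13, q_2 = 1*3 + 1 = 4.
  i=3: a_3=3, p_3 = 3*13 + 10 = 49, q_3 = 3*4 + 3 = 15.
  i=4: a_4=1, p_4 = 1*49 + 13 = 62, q_4 = 1*15 + 4 = 19.
  i=5: a_5=4, p_5 = 4*62 + 49 = 297, q_5 = 4*19 + 15 = 91.
q_5 = 91 > 71, so the last convergent with denominator <= 71 is p_4/q_4 = 62/19.
The closest fraction with denominator <= 71 is either p_4/q_4 or the intermediate fraction (k*p_4 + p_3)/(k*q_4 + q_3) with the largest k >= 1 whose denominator stays <= 71; these approach x as k grows, and every other convergent or intermediate fraction in range is farther away.
Largest k: floor((71 - q_3)/q_4) = floor((71 - 15)/19) = 2.
That gives (2*62 + 49)/(2*19 + 15) = 173/53.
Compare the errors: |x - 62/19| = |953*19 - 62*292|/(292*19) = 3/5548, and |x - 173/53| = |953*53 - 173*292|/(292*53) = 7/15476.
Cross-multiplying, 7*5548 = 38836 < 46428 = 3*15476, so 7/15476 is smaller: the intermediate fraction 173/53 is closer to x than 62/19.

173/53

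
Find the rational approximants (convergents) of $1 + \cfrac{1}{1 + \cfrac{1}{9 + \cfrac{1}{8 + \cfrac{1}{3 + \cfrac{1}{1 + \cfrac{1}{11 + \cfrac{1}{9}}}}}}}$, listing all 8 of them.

Using the convergent recurrence p_i = a_i*p_{i-1} + p_{i-2}, q_i = a_i*q_{i-1} + q_{i-2} with p_{-2}=0, p_{-1}=1, q_{-2}=1, q_{-1}=0:
  i=0: a_0=1, p_0 = 1*1 + 0 = 1, q_0 = 1*0 + 1 = 1.
  i=1: a_1=1, p_1 = 1*1 + 1 = 2, q_1 = 1*1 + 0 = 1.
  i=2: a_2=9, p_2 = 9*2 + 1 = 19, q_2 = 9*1 + 1 = 10.
  i=3: a_3=8, p_3 = 8*19 + 2 = 154, q_3 = 8*10 + 1 = 81.
  i=4: a_4=3, p_4 = 3*154 + 19 = 481, q_4 = 3*81 + 10 = 253.
  i=5: a_5=1, p_5 = 1*481 + 154 = 635, q_5 = 1*253 + 81 = 334.
  i=6: a_6=11, p_6 = 11*635 + 481 = 7466, q_6 = 11*334 + 253 = 3927.
  i=7: a_7=9, p_7 = 9*7466 + 635 = 67829, q_7 = 9*3927 + 334 = 35677.

1/1, 2/1, 19/10, 154/81, 481/253, 635/334, 7466/3927, 67829/35677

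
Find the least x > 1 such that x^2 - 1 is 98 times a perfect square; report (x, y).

(x, y) = (99, 10)

First expand sqrt(98) as a continued fraction. With x_i = (sqrt(98) + m_i)/d_i and (m_0, d_0) = (0, 1): a_0 = floor(sqrt(98)) = 9, since 9^2 = 81 <= 98 < 100 = 10^2.
Iterate m_{i+1} = d_i*a_i - m_i, d_{i+1} = (98 - m_{i+1}^2)/d_i, a_{i+1} = floor((a_0 + m_{i+1})/d_{i+1}):
  m_1 = 1*9 - 0 = 9, d_1 = (98 - 9^2)/1 = 17/1 = 17, a_1 = floor((9 + 9)/17) = 1.
  m_2 = 17*1 - 9 = 8, d_2 = (98 - 8^2)/17 = 34/17 = 2, a_2 = floor((9 + 8)/2) = 8.
  m_3 = 2*8 - 8 = 8, d_3 = (98 - 8^2)/2 = 34/2 = 17, a_3 = floor((9 + 8)/17) = 1.
  m_4 = 17*1 - 8 = 9, d_4 = (98 - 9^2)/17 = 17/17 = 1, a_4 = floor((9 + 9)/1) = 18.
  m_5 = 1*18 - 9 = 9, d_5 = (98 - 9^2)/1 = 17/1 = 17: (m_5, d_5) = (m_1, d_1) = (9, 17), so from here the quotients repeat a_1, ..., a_4; the period length is 4.
So sqrt(98) = [9; (1, 8, 1, 18)] with period length k = 4.
k is even, so the fundamental solution of x^2 - 98y^2 = 1 is (p_{k-1}, q_{k-1}) = (p_3, q_3); compute convergents through index 3.
Convergents (p_i = a_i*p_{i-1} + p_{i-2}, q_i = a_i*q_{i-1} + q_{i-2} with p_{-2}=0, p_{-1}=1, q_{-2}=1, q_{-1}=0):
  i=0: a_0=9, p_0 = 9*1 + 0 = 9, q_0 = 9*0 + 1 = 1.
  i=1: a_1=1, p_1 = 1*9 + 1 = 10, q_1 = 1*1 + 0 = 1.
  i=2: a_2=8, p_2 = 8*10 + 9 = 89, q_2 = 8*1 + 1 = 9.
  i=3: a_3=1, p_3 = 1*89 + 10 = 99, q_3 = 1*9 + 1 = 10.
Check: 99^2 - 98*10^2 = 9801 - 9800 = 1, so (x, y) = (99, 10) solves the equation, and by the theorem it is the least positive solution.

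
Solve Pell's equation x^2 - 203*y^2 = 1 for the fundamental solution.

(x, y) = (57, 4)

First expand sqrt(203) as a continued fraction. With x_i = (sqrt(203) + m_i)/d_i and (m_0, d_0) = (0, 1): a_0 = floor(sqrt(203)) = 14, since 14^2 = 196 <= 203 < 225 = 15^2.
Iterate m_{i+1} = d_i*a_i - m_i, d_{i+1} = (203 - m_{i+1}^2)/d_i, a_{i+1} = floor((a_0 + m_{i+1})/d_{i+1}):
  m_1 = 1*14 - 0 = 14, d_1 = (203 - 14^2)/1 = 7/1 = 7, a_1 = floor((14 + 14)/7) = 4.
  m_2 = 7*4 - 14 = 14, d_2 = (203 - 14^2)/7 = 7/7 = 1, a_2 = floor((14 + 14)/1) = 28.
  m_3 = 1*28 - 14 = 14, d_3 = (203 - 14^2)/1 = 7/1 = 7: (m_3, d_3) = (m_1, d_1) = (14, 7), so from here the quotients repeat a_1, a_2; the period length is 2.
So sqrt(203) = [14; (4, 28)] with period length k = 2.
k is even, so the fundamental solution of x^2 - 203y^2 = 1 is (p_{k-1}, q_{k-1}) = (p_1, q_1); compute convergents through index 1.
Convergents (p_i = a_i*p_{i-1} + p_{i-2}, q_i = a_i*q_{i-1} + q_{i-2} with p_{-2}=0, p_{-1}=1, q_{-2}=1, q_{-1}=0):
  i=0: a_0=14, p_0 = 14*1 + 0 = 14, q_0 = 14*0 + 1 = 1.
  i=1: a_1=4, p_1 = 4*14 + 1 = 57, q_1 = 4*1 + 0 = 4.
Check: 57^2 - 203*4^2 = 3249 - 3248 = 1, so (x, y) = (57, 4) solves the equation, and by the theorem it is the least positive solution.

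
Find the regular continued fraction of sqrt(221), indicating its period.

[14; (1, 6, 2, 6, 1, 28)]

Write x_i = (sqrt(221) + m_i)/d_i with (m_0, d_0) = (0, 1). a_0 = floor(sqrt(221)) = 14, since 14^2 = 196 <= 221 < 225 = 15^2.
Iterate m_{i+1} = d_i*a_i - m_i, d_{i+1} = (221 - m_{i+1}^2)/d_i, a_{i+1} = floor((a_0 + m_{i+1})/d_{i+1}):
  m_1 = 1*14 - 0 = 14, d_1 = (221 - 14^2)/1 = 25/1 = 25, a_1 = floor((14 + 14)/25) = 1.
  m_2 = 25*1 - 14 = 11, d_2 = (221 - 11^2)/25 = 100/25 = 4, a_2 = floor((14 + 11)/4) = 6.
  m_3 = 4*6 - 11 = 13, d_3 = (221 - 13^2)/4 = 52/4 = 13, a_3 = floor((14 + 13)/13) = 2.
  m_4 = 13*2 - 13 = 13, d_4 = (221 - 13^2)/13 = 52/13 = 4, a_4 = floor((14 + 13)/4) = 6.
  m_5 = 4*6 - 13 = 11, d_5 = (221 - 11^2)/4 = 100/4 = 25, a_5 = floor((14 + 11)/25) = 1.
  m_6 = 25*1 - 11 = 14, d_6 = (221 - 14^2)/25 = 25/25 = 1, a_6 = floor((14 + 14)/1) = 28.
  m_7 = 1*28 - 14 = 14, d_7 = (221 - 14^2)/1 = 25/1 = 25: (m_7, d_7) = (m_1, d_1) = (14, 25), so from here the quotients repeat a_1, ..., a_6; the period length is 6.
Hence the expansion of sqrt(221) is a_0 = 14 followed by the repeating block 1, 6, 2, 6, 1, 28 (period 6).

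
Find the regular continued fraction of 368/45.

[8; 5, 1, 1, 1, 2]

Run the Euclidean algorithm on 368 and 45; the successive quotients are the partial quotients a_0, a_1, ... (each step inverts the fractional part left over by the previous one):
  368 = 8*45 + 8, so a_0 = 8.
  45 = 5*8 + 5, so a_1 = 5.
  8 = 1*5 + 3, so a_2 = 1.
  5 = 1*3 + 2, so a_3 = 1.
  3 = 1*2 + 1, so a_4 = 1.
  2 = 2*1 + 0, so a_5 = 2.
The remainder reaches 0 after 6 divisions, so the expansion has 6 partial quotients, read off in order.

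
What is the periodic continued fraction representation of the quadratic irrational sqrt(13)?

Write x_i = (sqrt(13) + m_i)/d_i with (m_0, d_0) = (0, 1). a_0 = floor(sqrt(13)) = 3, since 3^2 = 9 <= 13 < 16 = 4^2.
Iterate m_{i+1} = d_i*a_i - m_i, d_{i+1} = (13 - m_{i+1}^2)/d_i, a_{i+1} = floor((a_0 + m_{i+1})/d_{i+1}):
  m_1 = 1*3 - 0 = 3, d_1 = (13 - 3^2)/1 = 4/1 = 4, a_1 = floor((3 + 3)/4) = 1.
  m_2 = 4*1 - 3 = 1, d_2 = (13 - 1^2)/4 = 12/4 = 3, a_2 = floor((3 + 1)/3) = 1.
  m_3 = 3*1 - 1 = 2, d_3 = (13 - 2^2)/3 = 9/3 = 3, a_3 = floor((3 + 2)/3) = 1.
  m_4 = 3*1 - 2 = 1, d_4 = (13 - 1^2)/3 = 12/3 = 4, a_4 = floor((3 + 1)/4) = 1.
  m_5 = 4*1 - 1 = 3, d_5 = (13 - 3^2)/4 = 4/4 = 1, a_5 = floor((3 + 3)/1) = 6.
  m_6 = 1*6 - 3 = 3, d_6 = (13 - 3^2)/1 = 4/1 = 4: (m_6, d_6) = (m_1, d_1) = (3, 4), so from here the quotients repeat a_1, ..., a_5; the period length is 5.
Hence the expansion of sqrt(13) is a_0 = 3 followed by the repeating block 1, 1, 1, 1, 6 (period 5).

[3; (1, 1, 1, 1, 6)]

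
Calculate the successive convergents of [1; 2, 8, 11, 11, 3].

Using the convergent recurrence p_i = a_i*p_{i-1} + p_{i-2}, q_i = a_i*q_{i-1} + q_{i-2} with p_{-2}=0, p_{-1}=1, q_{-2}=1, q_{-1}=0:
  i=0: a_0=1, p_0 = 1*1 + 0 = 1, q_0 = 1*0 + 1 = 1.
  i=1: a_1=2, p_1 = 2*1 + 1 = 3, q_1 = 2*1 + 0 = 2.
  i=2: a_2=8, p_2 = 8*3 + 1 = 25, q_2 = 8*2 + 1 = 17.
  i=3: a_3=11, p_3 = 11*25 + 3 = 278, q_3 = 11*17 + 2 = 189.
  i=4: a_4=11, p_4 = 11*278 + 25 = 3083, q_4 = 11*189 + 17 = 2096.
  i=5: a_5=3, p_5 = 3*3083 + 278 = 9527, q_5 = 3*2096 + 189 = 6477.

1/1, 3/2, 25/17, 278/189, 3083/2096, 9527/6477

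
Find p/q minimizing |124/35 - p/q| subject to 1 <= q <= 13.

Expand x = 124/35 as a continued fraction with the Euclidean algorithm:
  124 = 3*35 + 19, so a_0 = 3.
  35 = 1*19 + 16, so a_1 = 1.
  19 = 1*16 + 3, so a_2 = 1.
  16 = 5*3 + 1, so a_3 = 5.
  3 = 3*1 + 0, so a_4 = 3.
so x = [3; 1, 1, 5, 3].
Convergents (p_i = a_i*p_{i-1} + p_{i-2}, q_i = a_i*q_{i-1} + q_{i-2} with p_{-2}=0, p_{-1}=1, q_{-2}=1, q_{-1}=0), until the denominator exceeds 13:
  i=0: a_0=3, p_0 = 3*1 + 0 = 3, q_0 = 3*0 + 1 = 1.
  i=1: a_1=1, p_1 = 1*3 + 1 = 4, q_1 = 1*1 + 0 = 1.
  i=2: a_2=1, p_2 = 1*4 + 3 = 7, q_2 = 1*1 + 1 = 2.
  i=3: a_3=5, p_3 = 5*7 + 4 = 39, q_3 = 5*2 + 1 = 11.
  i=4: a_4=3, p_4 = 3*39 + 7 = 124, q_4 = 3*11 + 2 = 35.
q_4 = 35 > 13, so the last convergent with denominator <= 13 is p_3/q_3 = 39/11.
The closest fraction with denominator <= 13 is either p_3/q_3 or the intermediate fraction (k*p_3 + p_2)/(k*q_3 + q_2) with the largest k >= 1 whose denominator stays <= 13; these approach x as k grows, and every other convergent or intermediate fraction in range is farther away.
Largest k: floor((13 - q_2)/q_3) = floor((13 - 2)/11) = 1.
That gives (1*39 + 7)/(1*11 + 2) = 46/13.
Compare the errors: |x - 39/11| = |124*11 - 39*35|/(35*11) = 1/385, and |x - 46/13| = |124*13 - 46*35|/(35*13) = 2/455.
Cross-multiplying, 1*455 = 455 < 770 = 2*385, so 1/385 is smaller: the convergent 39/11 is closer to x than 46/13.

39/11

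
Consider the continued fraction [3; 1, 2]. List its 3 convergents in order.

Using the convergent recurrence p_i = a_i*p_{i-1} + p_{i-2}, q_i = a_i*q_{i-1} + q_{i-2} with p_{-2}=0, p_{-1}=1, q_{-2}=1, q_{-1}=0:
  i=0: a_0=3, p_0 = 3*1 + 0 = 3, q_0 = 3*0 + 1 = 1.
  i=1: a_1=1, p_1 = 1*3 + 1 = 4, q_1 = 1*1 + 0 = 1.
  i=2: a_2=2, p_2 = 2*4 + 3 = 11, q_2 = 2*1 + 1 = 3.

3/1, 4/1, 11/3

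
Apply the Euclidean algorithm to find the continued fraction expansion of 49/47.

Run the Euclidean algorithm on 49 and 47; the successive quotients are the partial quotients a_0, a_1, ... (each step inverts the fractional part left over by the previous one):
  49 = 1*47 + 2, so a_0 = 1.
  47 = 23*2 + 1, so a_1 = 23.
  2 = 2*1 + 0, so a_2 = 2.
The remainder reaches 0 after 3 divisions, so the expansion has 3 partial quotients, read off in order.

[1; 23, 2]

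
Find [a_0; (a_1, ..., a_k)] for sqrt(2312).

[48; (12, 96)]

Write x_i = (sqrt(2312) + m_i)/d_i with (m_0, d_0) = (0, 1). a_0 = floor(sqrt(2312)) = 48, since 48^2 = 2304 <= 2312 < 2401 = 49^2.
Iterate m_{i+1} = d_i*a_i - m_i, d_{i+1} = (2312 - m_{i+1}^2)/d_i, a_{i+1} = floor((a_0 + m_{i+1})/d_{i+1}):
  m_1 = 1*48 - 0 = 48, d_1 = (2312 - 48^2)/1 = 8/1 = 8, a_1 = floor((48 + 48)/8) = 12.
  m_2 = 8*12 - 48 = 48, d_2 = (2312 - 48^2)/8 = 8/8 = 1, a_2 = floor((48 + 48)/1) = 96.
  m_3 = 1*96 - 48 = 48, d_3 = (2312 - 48^2)/1 = 8/1 = 8: (m_3, d_3) = (m_1, d_1) = (48, 8), so from here the quotients repeat a_1, a_2; the period length is 2.
Hence the expansion of sqrt(2312) is a_0 = 48 followed by the repeating block 12, 96 (period 2).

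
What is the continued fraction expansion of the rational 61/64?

Run the Euclidean algorithm on 61 and 64; the successive quotients are the partial quotients a_0, a_1, ... (each step inverts the fractional part left over by the previous one):
  61 = 0*64 + 61, so a_0 = 0.
  64 = 1*61 + 3, so a_1 = 1.
  61 = 20*3 + 1, so a_2 = 20.
  3 = 3*1 + 0, so a_3 = 3.
The remainder reaches 0 after 4 divisions, so the expansion has 4 partial quotients, read off in order.

[0; 1, 20, 3]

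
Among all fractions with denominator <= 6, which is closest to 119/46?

13/5

Expand x = 119/46 as a continued fraction with the Euclidean algorithm:
  119 = 2*46 + 27, so a_0 = 2.
  46 = 1*27 + 19, so a_1 = 1.
  27 = 1*19 + 8, so a_2 = 1.
  19 = 2*8 + 3, so a_3 = 2.
  8 = 2*3 + 2, so a_4 = 2.
  3 = 1*2 + 1, so a_5 = 1.
  2 = 2*1 + 0, so a_6 = 2.
so x = [2; 1, 1, 2, 2, 1, 2].
Convergents (p_i = a_i*p_{i-1} + p_{i-2}, q_i = a_i*q_{i-1} + q_{i-2} with p_{-2}=0, p_{-1}=1, q_{-2}=1, q_{-1}=0), until the denominator exceeds 6:
  i=0: a_0=2, p_0 = 2*1 + 0 = 2, q_0 = 2*0 + 1 = 1.
  i=1: a_1=1, p_1 = 1*2 + 1 = 3, q_1 = 1*1 + 0 = 1.
  i=2: a_2=1, p_2 = 1*3 + 2 = 5, q_2 = 1*1 + 1 = 2.
  i=3: a_3=2, p_3 = 2*5 + 3 = 13, q_3 = 2*2 + 1 = 5.
  i=4: a_4=2, p_4 = 2*13 + 5 = 31, q_4 = 2*5 + 2 = 12.
q_4 = 12 > 6, so the last convergent with denominator <= 6 is p_3/q_3 = 13/5.
The closest fraction with denominator <= 6 is either p_3/q_3 or the intermediate fraction (k*p_3 + p_2)/(k*q_3 + q_2) with the largest k >= 1 whose denominator stays <= 6; these approach x as k grows, and every other convergent or intermediate fraction in range is farther away.
Largest k: floor((6 - q_2)/q_3) = floor((6 - 2)/5) = 0.
Since k = 0, no intermediate fraction beyond p_3/q_3 has denominator <= 6, so the convergent 13/5 is the closest (its error is |119*5 - 13*46|/(46*5) = 3/230).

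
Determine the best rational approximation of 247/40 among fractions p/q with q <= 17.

105/17

Expand x = 247/40 as a continued fraction with the Euclidean algorithm:
  247 = 6*40 + 7, so a_0 = 6.
  40 = 5*7 + 5, so a_1 = 5.
  7 = 1*5 + 2, so a_2 = 1.
  5 = 2*2 + 1, so a_3 = 2.
  2 = 2*1 + 0, so a_4 = 2.
so x = [6; 5, 1, 2, 2].
Convergents (p_i = a_i*p_{i-1} + p_{i-2}, q_i = a_i*q_{i-1} + q_{i-2} with p_{-2}=0, p_{-1}=1, q_{-2}=1, q_{-1}=0), until the denominator exceeds 17:
  i=0: a_0=6, p_0 = 6*1 + 0 = 6, q_0 = 6*0 + 1 = 1.
  i=1: a_1=5, p_1 = 5*6 + 1 = 31, q_1 = 5*1 + 0 = 5.
  i=2: a_2=1, p_2 = 1*31 + 6 = 37, q_2 = 1*5 + 1 = 6.
  i=3: a_3=2, p_3 = 2*37 + 31 = 105, q_3 = 2*6 + 5 = 17.
  i=4: a_4=2, p_4 = 2*105 + 37 = 247, q_4 = 2*17 + 6 = 40.
q_4 = 40 > 17, so the last convergent with denominator <= 17 is p_3/q_3 = 105/17.
The closest fraction with denominator <= 17 is either p_3/q_3 or the intermediate fraction (k*p_3 + p_2)/(k*q_3 + q_2) with the largest k >= 1 whose denominator stays <= 17; these approach x as k grows, and every other convergent or intermediate fraction in range is farther away.
Largest k: floor((17 - q_2)/q_3) = floor((17 - 6)/17) = 0.
Since k = 0, no intermediate fraction beyond p_3/q_3 has denominator <= 17, so the convergent 105/17 is the closest (its error is |247*17 - 105*40|/(40*17) = 1/680).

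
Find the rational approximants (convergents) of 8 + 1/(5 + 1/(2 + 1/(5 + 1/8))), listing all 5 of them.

8/1, 41/5, 90/11, 491/60, 4018/491

Using the convergent recurrence p_i = a_i*p_{i-1} + p_{i-2}, q_i = a_i*q_{i-1} + q_{i-2} with p_{-2}=0, p_{-1}=1, q_{-2}=1, q_{-1}=0:
  i=0: a_0=8, p_0 = 8*1 + 0 = 8, q_0 = 8*0 + 1 = 1.
  i=1: a_1=5, p_1 = 5*8 + 1 = 41, q_1 = 5*1 + 0 = 5.
  i=2: a_2=2, p_2 = 2*41 + 8 = 90, q_2 = 2*5 + 1 = 11.
  i=3: a_3=5, p_3 = 5*90 + 41 = 491, q_3 = 5*11 + 5 = 60.
  i=4: a_4=8, p_4 = 8*491 + 90 = 4018, q_4 = 8*60 + 11 = 491.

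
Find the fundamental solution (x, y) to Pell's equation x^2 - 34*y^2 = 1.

(x, y) = (35, 6)

First expand sqrt(34) as a continued fraction. With x_i = (sqrt(34) + m_i)/d_i and (m_0, d_0) = (0, 1): a_0 = floor(sqrt(34)) = 5, since 5^2 = 25 <= 34 < 36 = 6^2.
Iterate m_{i+1} = d_i*a_i - m_i, d_{i+1} = (34 - m_{i+1}^2)/d_i, a_{i+1} = floor((a_0 + m_{i+1})/d_{i+1}):
  m_1 = 1*5 - 0 = 5, d_1 = (34 - 5^2)/1 = 9/1 = 9, a_1 = floor((5 + 5)/9) = 1.
  m_2 = 9*1 - 5 = 4, d_2 = (34 - 4^2)/9 = 18/9 = 2, a_2 = floor((5 + 4)/2) = 4.
  m_3 = 2*4 - 4 = 4, d_3 = (34 - 4^2)/2 = 18/2 = 9, a_3 = floor((5 + 4)/9) = 1.
  m_4 = 9*1 - 4 = 5, d_4 = (34 - 5^2)/9 = 9/9 = 1, a_4 = floor((5 + 5)/1) = 10.
  m_5 = 1*10 - 5 = 5, d_5 = (34 - 5^2)/1 = 9/1 = 9: (m_5, d_5) = (m_1, d_1) = (5, 9), so from here the quotients repeat a_1, ..., a_4; the period length is 4.
So sqrt(34) = [5; (1, 4, 1, 10)] with period length k = 4.
k is even, so the fundamental solution of x^2 - 34y^2 = 1 is (p_{k-1}, q_{k-1}) = (p_3, q_3); compute convergents through index 3.
Convergents (p_i = a_i*p_{i-1} + p_{i-2}, q_i = a_i*q_{i-1} + q_{i-2} with p_{-2}=0, p_{-1}=1, q_{-2}=1, q_{-1}=0):
  i=0: a_0=5, p_0 = 5*1 + 0 = 5, q_0 = 5*0 + 1 = 1.
  i=1: a_1=1, p_1 = 1*5 + 1 = 6, q_1 = 1*1 + 0 = 1.
  i=2: a_2=4, p_2 = 4*6 + 5 = 29, q_2 = 4*1 + 1 = 5.
  i=3: a_3=1, p_3 = 1*29 + 6 = 35, q_3 = 1*5 + 1 = 6.
Check: 35^2 - 34*6^2 = 1225 - 1224 = 1, so (x, y) = (35, 6) solves the equation, and by the theorem it is the least positive solution.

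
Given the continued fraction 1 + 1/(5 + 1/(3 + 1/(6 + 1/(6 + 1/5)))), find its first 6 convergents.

Using the convergent recurrence p_i = a_i*p_{i-1} + p_{i-2}, q_i = a_i*q_{i-1} + q_{i-2} with p_{-2}=0, p_{-1}=1, q_{-2}=1, q_{-1}=0:
  i=0: a_0=1, p_0 = 1*1 + 0 = 1, q_0 = 1*0 + 1 = 1.
  i=1: a_1=5, p_1 = 5*1 + 1 = 6, q_1 = 5*1 + 0 = 5.
  i=2: a_2=3, p_2 = 3*6 + 1 = 19, q_2 = 3*5 + 1 = 16.
  i=3: a_3=6, p_3 = 6*19 + 6 = 120, q_3 = 6*16 + 5 = 101.
  i=4: a_4=6, p_4 = 6*120 + 19 = 739, q_4 = 6*101 + 16 = 622.
  i=5: a_5=5, p_5 = 5*739 + 120 = 3815, q_5 = 5*622 + 101 = 3211.

1/1, 6/5, 19/16, 120/101, 739/622, 3815/3211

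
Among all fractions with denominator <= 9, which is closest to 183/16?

Expand x = 183/16 as a continued fraction with the Euclidean algorithm:
  183 = 11*16 + 7, so a_0 = 11.
  16 = 2*7 + 2, so a_1 = 2.
  7 = 3*2 + 1, so a_2 = 3.
  2 = 2*1 + 0, so a_3 = 2.
so x = [11; 2, 3, 2].
Convergents (p_i = a_i*p_{i-1} + p_{i-2}, q_i = a_i*q_{i-1} + q_{i-2} with p_{-2}=0, p_{-1}=1, q_{-2}=1, q_{-1}=0), until the denominator exceeds 9:
  i=0: a_0=11, p_0 = 11*1 + 0 = 11, q_0 = 11*0 + 1 = 1.
  i=1: a_1=2, p_1 = 2*11 + 1 = 23, q_1 = 2*1 + 0 = 2.
  i=2: a_2=3, p_2 = 3*23 + 11 = 80, q_2 = 3*2 + 1 = 7.
  i=3: a_3=2, p_3 = 2*80 + 23 = 183, q_3 = 2*7 + 2 = 16.
q_3 = 16 > 9, so the last convergent with denominator <= 9 is p_2/q_2 = 80/7.
The closest fraction with denominator <= 9 is either p_2/q_2 or the intermediate fraction (k*p_2 + p_1)/(k*q_2 + q_1) with the largest k >= 1 whose denominator stays <= 9; these approach x as k grows, and every other convergent or intermediate fraction in range is farther away.
Largest k: floor((9 - q_1)/q_2) = floor((9 - 2)/7) = 1.
That gives (1*80 + 23)/(1*7 + 2) = 103/9.
Compare the errors: |x - 80/7| = |183*7 - 80*16|/(16*7) = 1/112, and |x - 103/9| = |183*9 - 103*16|/(16*9) = 1/144.
Cross-multiplying, 1*112 = 112 < 144 = 1*144, so 1/144 is smaller: the intermediate fraction 103/9 is closer to x than 80/7.

103/9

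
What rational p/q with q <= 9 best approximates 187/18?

52/5

Expand x = 187/18 as a continued fraction with the Euclidean algorithm:
  187 = 10*18 + 7, so a_0 = 10.
  18 = 2*7 + 4, so a_1 = 2.
  7 = 1*4 + 3, so a_2 = 1.
  4 = 1*3 + 1, so a_3 = 1.
  3 = 3*1 + 0, so a_4 = 3.
so x = [10; 2, 1, 1, 3].
Convergents (p_i = a_i*p_{i-1} + p_{i-2}, q_i = a_i*q_{i-1} + q_{i-2} with p_{-2}=0, p_{-1}=1, q_{-2}=1, q_{-1}=0), until the denominator exceeds 9:
  i=0: a_0=10, p_0 = 10*1 + 0 = 10, q_0 = 10*0 + 1 = 1.
  i=1: a_1=2, p_1 = 2*10 + 1 = 21, q_1 = 2*1 + 0 = 2.
  i=2: a_2=1, p_2 = 1*21 + 10 = 31, q_2 = 1*2 + 1 = 3.
  i=3: a_3=1, p_3 = 1*31 + 21 = 52, q_3 = 1*3 + 2 = 5.
  i=4: a_4=3, p_4 = 3*52 + 31 = 187, q_4 = 3*5 + 3 = 18.
q_4 = 18 > 9, so the last convergent with denominator <= 9 is p_3/q_3 = 52/5.
The closest fraction with denominator <= 9 is either p_3/q_3 or the intermediate fraction (k*p_3 + p_2)/(k*q_3 + q_2) with the largest k >= 1 whose denominator stays <= 9; these approach x as k grows, and every other convergent or intermediate fraction in range is farther away.
Largest k: floor((9 - q_2)/q_3) = floor((9 - 3)/5) = 1.
That gives (1*52 + 31)/(1*5 + 3) = 83/8.
Compare the errors: |x - 52/5| = |187*5 - 52*18|/(18*5) = 1/90, and |x - 83/8| = |187*8 - 83*18|/(18*8) = 2/144.
Cross-multiplying, 1*144 = 144 < 180 = 2*90, so 1/90 is smaller: the convergent 52/5 is closer to x than 83/8.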